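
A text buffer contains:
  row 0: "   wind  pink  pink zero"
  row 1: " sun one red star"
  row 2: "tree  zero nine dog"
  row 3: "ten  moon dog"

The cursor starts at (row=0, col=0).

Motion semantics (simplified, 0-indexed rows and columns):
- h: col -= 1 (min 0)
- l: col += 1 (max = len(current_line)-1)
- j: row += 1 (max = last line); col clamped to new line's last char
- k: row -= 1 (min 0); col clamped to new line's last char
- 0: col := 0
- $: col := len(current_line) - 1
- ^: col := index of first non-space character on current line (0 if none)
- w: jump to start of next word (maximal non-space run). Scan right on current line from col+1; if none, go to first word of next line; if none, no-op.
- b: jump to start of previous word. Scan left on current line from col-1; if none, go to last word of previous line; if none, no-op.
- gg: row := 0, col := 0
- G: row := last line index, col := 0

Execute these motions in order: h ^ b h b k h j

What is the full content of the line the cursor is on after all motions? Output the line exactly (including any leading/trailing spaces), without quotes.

After 1 (h): row=0 col=0 char='_'
After 2 (^): row=0 col=3 char='w'
After 3 (b): row=0 col=3 char='w'
After 4 (h): row=0 col=2 char='_'
After 5 (b): row=0 col=2 char='_'
After 6 (k): row=0 col=2 char='_'
After 7 (h): row=0 col=1 char='_'
After 8 (j): row=1 col=1 char='s'

Answer:  sun one red star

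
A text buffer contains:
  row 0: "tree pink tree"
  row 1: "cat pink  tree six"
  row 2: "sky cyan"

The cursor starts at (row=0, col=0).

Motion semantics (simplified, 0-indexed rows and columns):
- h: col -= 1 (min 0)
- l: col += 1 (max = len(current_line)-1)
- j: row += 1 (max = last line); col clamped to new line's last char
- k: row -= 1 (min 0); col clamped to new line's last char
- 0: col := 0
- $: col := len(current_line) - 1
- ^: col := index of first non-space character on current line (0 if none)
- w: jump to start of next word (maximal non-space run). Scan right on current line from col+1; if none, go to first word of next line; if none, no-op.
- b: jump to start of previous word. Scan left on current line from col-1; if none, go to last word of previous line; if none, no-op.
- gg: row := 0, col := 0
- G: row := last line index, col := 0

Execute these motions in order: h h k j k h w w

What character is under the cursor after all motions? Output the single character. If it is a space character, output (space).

After 1 (h): row=0 col=0 char='t'
After 2 (h): row=0 col=0 char='t'
After 3 (k): row=0 col=0 char='t'
After 4 (j): row=1 col=0 char='c'
After 5 (k): row=0 col=0 char='t'
After 6 (h): row=0 col=0 char='t'
After 7 (w): row=0 col=5 char='p'
After 8 (w): row=0 col=10 char='t'

Answer: t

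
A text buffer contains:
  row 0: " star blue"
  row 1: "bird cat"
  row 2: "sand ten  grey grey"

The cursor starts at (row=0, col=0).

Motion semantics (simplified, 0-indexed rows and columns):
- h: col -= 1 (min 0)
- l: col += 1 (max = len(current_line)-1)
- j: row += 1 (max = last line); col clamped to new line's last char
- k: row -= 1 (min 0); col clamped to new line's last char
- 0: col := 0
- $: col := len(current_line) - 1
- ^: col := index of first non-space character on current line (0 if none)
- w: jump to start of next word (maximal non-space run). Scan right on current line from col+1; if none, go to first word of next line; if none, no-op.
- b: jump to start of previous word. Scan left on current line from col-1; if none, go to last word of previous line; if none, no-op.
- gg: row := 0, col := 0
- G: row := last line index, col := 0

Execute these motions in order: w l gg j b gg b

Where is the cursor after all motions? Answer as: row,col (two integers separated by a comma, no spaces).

After 1 (w): row=0 col=1 char='s'
After 2 (l): row=0 col=2 char='t'
After 3 (gg): row=0 col=0 char='_'
After 4 (j): row=1 col=0 char='b'
After 5 (b): row=0 col=6 char='b'
After 6 (gg): row=0 col=0 char='_'
After 7 (b): row=0 col=0 char='_'

Answer: 0,0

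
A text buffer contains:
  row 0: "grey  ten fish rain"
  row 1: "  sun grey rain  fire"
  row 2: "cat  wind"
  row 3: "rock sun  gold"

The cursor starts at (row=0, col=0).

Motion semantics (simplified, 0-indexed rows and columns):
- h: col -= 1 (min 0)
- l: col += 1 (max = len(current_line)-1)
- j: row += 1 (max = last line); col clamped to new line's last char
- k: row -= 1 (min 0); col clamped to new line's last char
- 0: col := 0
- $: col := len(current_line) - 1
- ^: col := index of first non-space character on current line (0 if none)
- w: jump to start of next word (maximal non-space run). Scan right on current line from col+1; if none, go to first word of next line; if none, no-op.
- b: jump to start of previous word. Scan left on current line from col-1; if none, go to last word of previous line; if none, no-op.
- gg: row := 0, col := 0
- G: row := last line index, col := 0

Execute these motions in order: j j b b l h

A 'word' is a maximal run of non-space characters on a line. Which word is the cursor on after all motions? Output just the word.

After 1 (j): row=1 col=0 char='_'
After 2 (j): row=2 col=0 char='c'
After 3 (b): row=1 col=17 char='f'
After 4 (b): row=1 col=11 char='r'
After 5 (l): row=1 col=12 char='a'
After 6 (h): row=1 col=11 char='r'

Answer: rain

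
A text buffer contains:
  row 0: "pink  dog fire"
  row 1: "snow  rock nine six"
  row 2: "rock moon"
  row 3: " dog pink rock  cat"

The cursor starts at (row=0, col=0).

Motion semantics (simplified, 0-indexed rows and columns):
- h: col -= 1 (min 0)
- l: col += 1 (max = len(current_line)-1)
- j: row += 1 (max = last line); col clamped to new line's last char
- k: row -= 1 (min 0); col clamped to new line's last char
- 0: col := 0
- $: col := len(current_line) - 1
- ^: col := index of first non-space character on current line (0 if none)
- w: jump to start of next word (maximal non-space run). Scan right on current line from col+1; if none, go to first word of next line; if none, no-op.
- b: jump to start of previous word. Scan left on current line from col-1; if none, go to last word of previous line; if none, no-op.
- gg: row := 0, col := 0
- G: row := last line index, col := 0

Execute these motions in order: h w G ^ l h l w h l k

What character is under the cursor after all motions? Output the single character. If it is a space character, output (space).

Answer: m

Derivation:
After 1 (h): row=0 col=0 char='p'
After 2 (w): row=0 col=6 char='d'
After 3 (G): row=3 col=0 char='_'
After 4 (^): row=3 col=1 char='d'
After 5 (l): row=3 col=2 char='o'
After 6 (h): row=3 col=1 char='d'
After 7 (l): row=3 col=2 char='o'
After 8 (w): row=3 col=5 char='p'
After 9 (h): row=3 col=4 char='_'
After 10 (l): row=3 col=5 char='p'
After 11 (k): row=2 col=5 char='m'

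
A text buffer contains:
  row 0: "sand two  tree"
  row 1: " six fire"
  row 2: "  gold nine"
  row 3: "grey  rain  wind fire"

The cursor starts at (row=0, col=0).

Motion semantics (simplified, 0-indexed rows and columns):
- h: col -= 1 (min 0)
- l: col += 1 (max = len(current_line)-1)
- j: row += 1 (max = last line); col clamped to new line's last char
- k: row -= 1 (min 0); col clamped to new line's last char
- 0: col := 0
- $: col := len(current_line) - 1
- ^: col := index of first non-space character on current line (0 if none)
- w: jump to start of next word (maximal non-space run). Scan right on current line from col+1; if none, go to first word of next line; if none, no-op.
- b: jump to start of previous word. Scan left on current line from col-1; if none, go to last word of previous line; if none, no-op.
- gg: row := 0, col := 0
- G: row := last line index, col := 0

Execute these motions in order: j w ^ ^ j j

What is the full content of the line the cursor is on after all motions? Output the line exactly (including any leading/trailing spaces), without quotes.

Answer: grey  rain  wind fire

Derivation:
After 1 (j): row=1 col=0 char='_'
After 2 (w): row=1 col=1 char='s'
After 3 (^): row=1 col=1 char='s'
After 4 (^): row=1 col=1 char='s'
After 5 (j): row=2 col=1 char='_'
After 6 (j): row=3 col=1 char='r'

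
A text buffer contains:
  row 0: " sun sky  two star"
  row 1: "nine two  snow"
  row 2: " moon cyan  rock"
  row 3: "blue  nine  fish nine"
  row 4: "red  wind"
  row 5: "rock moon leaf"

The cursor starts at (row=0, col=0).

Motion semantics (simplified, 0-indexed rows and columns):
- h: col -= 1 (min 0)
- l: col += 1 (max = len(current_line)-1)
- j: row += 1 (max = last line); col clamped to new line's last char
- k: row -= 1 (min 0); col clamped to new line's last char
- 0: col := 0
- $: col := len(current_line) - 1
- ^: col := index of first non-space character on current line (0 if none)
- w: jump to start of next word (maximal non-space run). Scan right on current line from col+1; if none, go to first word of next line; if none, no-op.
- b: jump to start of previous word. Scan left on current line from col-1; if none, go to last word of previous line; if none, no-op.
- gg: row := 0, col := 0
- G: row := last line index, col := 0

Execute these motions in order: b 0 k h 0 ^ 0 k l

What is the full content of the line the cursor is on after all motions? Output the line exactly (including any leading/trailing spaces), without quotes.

Answer:  sun sky  two star

Derivation:
After 1 (b): row=0 col=0 char='_'
After 2 (0): row=0 col=0 char='_'
After 3 (k): row=0 col=0 char='_'
After 4 (h): row=0 col=0 char='_'
After 5 (0): row=0 col=0 char='_'
After 6 (^): row=0 col=1 char='s'
After 7 (0): row=0 col=0 char='_'
After 8 (k): row=0 col=0 char='_'
After 9 (l): row=0 col=1 char='s'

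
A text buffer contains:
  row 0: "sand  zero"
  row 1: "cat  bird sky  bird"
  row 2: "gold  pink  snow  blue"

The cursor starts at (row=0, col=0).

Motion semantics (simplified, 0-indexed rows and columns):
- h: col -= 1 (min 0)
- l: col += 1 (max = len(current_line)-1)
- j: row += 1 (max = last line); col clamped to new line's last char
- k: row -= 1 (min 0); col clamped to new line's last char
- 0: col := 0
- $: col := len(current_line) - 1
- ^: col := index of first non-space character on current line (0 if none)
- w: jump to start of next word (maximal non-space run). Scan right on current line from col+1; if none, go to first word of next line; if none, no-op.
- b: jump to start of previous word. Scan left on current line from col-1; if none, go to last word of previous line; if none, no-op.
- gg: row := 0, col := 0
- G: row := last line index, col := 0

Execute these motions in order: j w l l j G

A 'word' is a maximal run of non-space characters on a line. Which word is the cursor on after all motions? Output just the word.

Answer: gold

Derivation:
After 1 (j): row=1 col=0 char='c'
After 2 (w): row=1 col=5 char='b'
After 3 (l): row=1 col=6 char='i'
After 4 (l): row=1 col=7 char='r'
After 5 (j): row=2 col=7 char='i'
After 6 (G): row=2 col=0 char='g'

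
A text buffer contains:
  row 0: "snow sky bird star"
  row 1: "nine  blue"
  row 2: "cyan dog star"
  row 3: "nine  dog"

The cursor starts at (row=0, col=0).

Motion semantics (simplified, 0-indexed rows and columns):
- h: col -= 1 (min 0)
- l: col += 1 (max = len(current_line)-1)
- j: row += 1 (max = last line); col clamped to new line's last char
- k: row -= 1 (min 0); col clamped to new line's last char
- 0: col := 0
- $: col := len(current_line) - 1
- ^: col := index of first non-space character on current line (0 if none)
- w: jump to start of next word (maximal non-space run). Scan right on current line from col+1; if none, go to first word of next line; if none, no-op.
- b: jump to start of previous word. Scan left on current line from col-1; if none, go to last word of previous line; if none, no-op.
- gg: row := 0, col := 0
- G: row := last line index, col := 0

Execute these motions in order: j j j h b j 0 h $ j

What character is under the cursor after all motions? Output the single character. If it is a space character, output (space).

After 1 (j): row=1 col=0 char='n'
After 2 (j): row=2 col=0 char='c'
After 3 (j): row=3 col=0 char='n'
After 4 (h): row=3 col=0 char='n'
After 5 (b): row=2 col=9 char='s'
After 6 (j): row=3 col=8 char='g'
After 7 (0): row=3 col=0 char='n'
After 8 (h): row=3 col=0 char='n'
After 9 ($): row=3 col=8 char='g'
After 10 (j): row=3 col=8 char='g'

Answer: g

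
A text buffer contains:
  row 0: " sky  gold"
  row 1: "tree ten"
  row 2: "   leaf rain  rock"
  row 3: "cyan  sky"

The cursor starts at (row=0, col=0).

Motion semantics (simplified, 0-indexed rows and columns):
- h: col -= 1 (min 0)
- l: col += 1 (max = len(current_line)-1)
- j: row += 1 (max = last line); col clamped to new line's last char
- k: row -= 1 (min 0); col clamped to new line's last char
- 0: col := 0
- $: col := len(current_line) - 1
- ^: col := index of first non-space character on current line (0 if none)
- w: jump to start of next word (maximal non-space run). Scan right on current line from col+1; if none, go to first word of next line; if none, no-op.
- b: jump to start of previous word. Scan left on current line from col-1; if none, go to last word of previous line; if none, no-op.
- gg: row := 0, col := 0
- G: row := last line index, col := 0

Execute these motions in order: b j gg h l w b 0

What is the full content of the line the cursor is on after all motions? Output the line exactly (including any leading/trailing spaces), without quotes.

After 1 (b): row=0 col=0 char='_'
After 2 (j): row=1 col=0 char='t'
After 3 (gg): row=0 col=0 char='_'
After 4 (h): row=0 col=0 char='_'
After 5 (l): row=0 col=1 char='s'
After 6 (w): row=0 col=6 char='g'
After 7 (b): row=0 col=1 char='s'
After 8 (0): row=0 col=0 char='_'

Answer:  sky  gold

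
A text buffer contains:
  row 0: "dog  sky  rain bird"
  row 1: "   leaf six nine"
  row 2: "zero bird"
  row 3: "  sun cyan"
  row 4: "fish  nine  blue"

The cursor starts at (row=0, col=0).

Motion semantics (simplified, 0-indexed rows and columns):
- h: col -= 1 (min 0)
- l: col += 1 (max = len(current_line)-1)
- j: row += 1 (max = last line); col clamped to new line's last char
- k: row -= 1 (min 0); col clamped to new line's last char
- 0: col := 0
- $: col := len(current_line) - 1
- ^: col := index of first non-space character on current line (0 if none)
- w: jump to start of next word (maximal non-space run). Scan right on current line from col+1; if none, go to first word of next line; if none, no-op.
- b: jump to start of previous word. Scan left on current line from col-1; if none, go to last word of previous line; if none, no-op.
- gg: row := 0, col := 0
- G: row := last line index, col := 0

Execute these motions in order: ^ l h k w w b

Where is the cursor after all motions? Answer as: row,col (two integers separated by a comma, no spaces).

After 1 (^): row=0 col=0 char='d'
After 2 (l): row=0 col=1 char='o'
After 3 (h): row=0 col=0 char='d'
After 4 (k): row=0 col=0 char='d'
After 5 (w): row=0 col=5 char='s'
After 6 (w): row=0 col=10 char='r'
After 7 (b): row=0 col=5 char='s'

Answer: 0,5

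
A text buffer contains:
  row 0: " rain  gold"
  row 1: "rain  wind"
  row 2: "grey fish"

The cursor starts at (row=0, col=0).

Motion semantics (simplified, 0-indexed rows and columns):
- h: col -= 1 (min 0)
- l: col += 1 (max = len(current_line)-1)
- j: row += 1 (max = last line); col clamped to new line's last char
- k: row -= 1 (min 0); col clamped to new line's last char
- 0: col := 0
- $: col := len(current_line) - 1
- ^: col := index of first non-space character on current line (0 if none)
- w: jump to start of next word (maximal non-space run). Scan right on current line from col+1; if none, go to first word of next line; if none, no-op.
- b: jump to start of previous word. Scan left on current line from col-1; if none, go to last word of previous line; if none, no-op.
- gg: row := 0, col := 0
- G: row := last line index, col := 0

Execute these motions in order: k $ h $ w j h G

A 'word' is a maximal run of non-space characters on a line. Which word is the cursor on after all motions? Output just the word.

Answer: grey

Derivation:
After 1 (k): row=0 col=0 char='_'
After 2 ($): row=0 col=10 char='d'
After 3 (h): row=0 col=9 char='l'
After 4 ($): row=0 col=10 char='d'
After 5 (w): row=1 col=0 char='r'
After 6 (j): row=2 col=0 char='g'
After 7 (h): row=2 col=0 char='g'
After 8 (G): row=2 col=0 char='g'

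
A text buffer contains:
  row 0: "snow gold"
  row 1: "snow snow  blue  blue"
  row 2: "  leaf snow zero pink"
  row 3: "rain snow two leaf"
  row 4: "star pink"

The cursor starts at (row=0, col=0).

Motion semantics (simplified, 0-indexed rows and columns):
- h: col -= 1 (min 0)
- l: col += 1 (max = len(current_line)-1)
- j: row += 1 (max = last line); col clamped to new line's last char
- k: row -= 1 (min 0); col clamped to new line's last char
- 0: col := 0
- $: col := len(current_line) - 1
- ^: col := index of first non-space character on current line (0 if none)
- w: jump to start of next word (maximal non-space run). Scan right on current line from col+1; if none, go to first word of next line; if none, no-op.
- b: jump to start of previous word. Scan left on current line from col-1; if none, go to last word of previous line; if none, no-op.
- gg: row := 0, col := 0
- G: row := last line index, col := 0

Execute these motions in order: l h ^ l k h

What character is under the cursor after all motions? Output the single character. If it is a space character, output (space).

After 1 (l): row=0 col=1 char='n'
After 2 (h): row=0 col=0 char='s'
After 3 (^): row=0 col=0 char='s'
After 4 (l): row=0 col=1 char='n'
After 5 (k): row=0 col=1 char='n'
After 6 (h): row=0 col=0 char='s'

Answer: s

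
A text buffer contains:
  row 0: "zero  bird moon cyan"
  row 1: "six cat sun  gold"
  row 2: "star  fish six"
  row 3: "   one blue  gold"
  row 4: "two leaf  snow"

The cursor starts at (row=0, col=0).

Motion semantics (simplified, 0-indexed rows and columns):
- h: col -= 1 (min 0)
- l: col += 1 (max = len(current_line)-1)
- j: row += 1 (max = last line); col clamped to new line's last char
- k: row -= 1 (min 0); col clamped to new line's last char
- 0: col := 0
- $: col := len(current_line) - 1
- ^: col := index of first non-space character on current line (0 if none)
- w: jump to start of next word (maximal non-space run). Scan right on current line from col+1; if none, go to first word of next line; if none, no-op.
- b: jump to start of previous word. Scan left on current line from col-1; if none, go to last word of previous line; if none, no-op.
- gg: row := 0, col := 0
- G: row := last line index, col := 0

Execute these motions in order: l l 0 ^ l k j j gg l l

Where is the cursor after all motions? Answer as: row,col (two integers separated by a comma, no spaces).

After 1 (l): row=0 col=1 char='e'
After 2 (l): row=0 col=2 char='r'
After 3 (0): row=0 col=0 char='z'
After 4 (^): row=0 col=0 char='z'
After 5 (l): row=0 col=1 char='e'
After 6 (k): row=0 col=1 char='e'
After 7 (j): row=1 col=1 char='i'
After 8 (j): row=2 col=1 char='t'
After 9 (gg): row=0 col=0 char='z'
After 10 (l): row=0 col=1 char='e'
After 11 (l): row=0 col=2 char='r'

Answer: 0,2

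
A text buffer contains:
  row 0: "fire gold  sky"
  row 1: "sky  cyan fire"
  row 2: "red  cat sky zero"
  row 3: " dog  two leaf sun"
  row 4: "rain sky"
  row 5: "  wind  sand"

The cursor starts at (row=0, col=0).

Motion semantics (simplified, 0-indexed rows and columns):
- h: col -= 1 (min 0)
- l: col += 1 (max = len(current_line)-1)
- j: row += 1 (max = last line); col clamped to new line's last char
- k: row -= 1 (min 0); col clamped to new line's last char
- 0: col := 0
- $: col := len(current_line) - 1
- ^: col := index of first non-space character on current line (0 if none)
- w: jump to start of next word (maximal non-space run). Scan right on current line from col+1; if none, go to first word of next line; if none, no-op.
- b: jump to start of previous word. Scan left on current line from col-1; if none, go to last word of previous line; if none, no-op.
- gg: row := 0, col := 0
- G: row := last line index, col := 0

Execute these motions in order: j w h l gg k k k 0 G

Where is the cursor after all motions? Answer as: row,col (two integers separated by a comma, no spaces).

After 1 (j): row=1 col=0 char='s'
After 2 (w): row=1 col=5 char='c'
After 3 (h): row=1 col=4 char='_'
After 4 (l): row=1 col=5 char='c'
After 5 (gg): row=0 col=0 char='f'
After 6 (k): row=0 col=0 char='f'
After 7 (k): row=0 col=0 char='f'
After 8 (k): row=0 col=0 char='f'
After 9 (0): row=0 col=0 char='f'
After 10 (G): row=5 col=0 char='_'

Answer: 5,0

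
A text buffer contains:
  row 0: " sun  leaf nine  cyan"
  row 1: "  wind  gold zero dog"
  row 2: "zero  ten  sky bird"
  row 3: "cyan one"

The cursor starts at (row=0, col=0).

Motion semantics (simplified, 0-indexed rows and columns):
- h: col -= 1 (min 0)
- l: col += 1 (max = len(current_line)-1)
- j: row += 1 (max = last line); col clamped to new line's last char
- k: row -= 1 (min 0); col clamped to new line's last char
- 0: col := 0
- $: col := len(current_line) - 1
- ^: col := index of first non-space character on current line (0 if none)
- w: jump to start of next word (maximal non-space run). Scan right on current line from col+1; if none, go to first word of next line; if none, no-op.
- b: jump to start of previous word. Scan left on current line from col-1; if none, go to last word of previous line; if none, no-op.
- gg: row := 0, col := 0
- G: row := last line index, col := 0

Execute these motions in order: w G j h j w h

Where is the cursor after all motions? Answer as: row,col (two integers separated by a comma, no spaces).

After 1 (w): row=0 col=1 char='s'
After 2 (G): row=3 col=0 char='c'
After 3 (j): row=3 col=0 char='c'
After 4 (h): row=3 col=0 char='c'
After 5 (j): row=3 col=0 char='c'
After 6 (w): row=3 col=5 char='o'
After 7 (h): row=3 col=4 char='_'

Answer: 3,4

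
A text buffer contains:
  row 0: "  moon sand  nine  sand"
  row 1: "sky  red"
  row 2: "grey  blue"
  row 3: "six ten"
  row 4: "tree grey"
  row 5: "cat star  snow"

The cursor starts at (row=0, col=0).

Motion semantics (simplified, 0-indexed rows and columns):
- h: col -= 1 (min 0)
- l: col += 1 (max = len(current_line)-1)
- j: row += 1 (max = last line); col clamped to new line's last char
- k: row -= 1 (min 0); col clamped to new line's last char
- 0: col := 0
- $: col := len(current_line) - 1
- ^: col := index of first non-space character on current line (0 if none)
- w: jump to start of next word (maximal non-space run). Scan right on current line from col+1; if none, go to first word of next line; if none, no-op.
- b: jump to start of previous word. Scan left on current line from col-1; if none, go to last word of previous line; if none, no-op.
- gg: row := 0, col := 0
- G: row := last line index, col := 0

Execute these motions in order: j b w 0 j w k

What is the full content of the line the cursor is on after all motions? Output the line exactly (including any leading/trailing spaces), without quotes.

After 1 (j): row=1 col=0 char='s'
After 2 (b): row=0 col=19 char='s'
After 3 (w): row=1 col=0 char='s'
After 4 (0): row=1 col=0 char='s'
After 5 (j): row=2 col=0 char='g'
After 6 (w): row=2 col=6 char='b'
After 7 (k): row=1 col=6 char='e'

Answer: sky  red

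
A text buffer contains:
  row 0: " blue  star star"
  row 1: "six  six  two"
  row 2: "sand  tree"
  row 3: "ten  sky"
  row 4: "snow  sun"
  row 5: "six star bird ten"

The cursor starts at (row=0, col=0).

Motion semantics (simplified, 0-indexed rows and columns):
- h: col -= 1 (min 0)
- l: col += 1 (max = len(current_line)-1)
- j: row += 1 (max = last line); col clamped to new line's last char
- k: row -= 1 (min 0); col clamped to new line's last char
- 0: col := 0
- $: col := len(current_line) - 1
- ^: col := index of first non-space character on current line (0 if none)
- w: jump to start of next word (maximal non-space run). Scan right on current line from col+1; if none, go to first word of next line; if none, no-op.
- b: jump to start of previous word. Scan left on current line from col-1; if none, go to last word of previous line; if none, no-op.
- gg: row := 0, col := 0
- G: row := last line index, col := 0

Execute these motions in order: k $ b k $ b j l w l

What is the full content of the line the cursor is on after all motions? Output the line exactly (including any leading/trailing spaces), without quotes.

After 1 (k): row=0 col=0 char='_'
After 2 ($): row=0 col=15 char='r'
After 3 (b): row=0 col=12 char='s'
After 4 (k): row=0 col=12 char='s'
After 5 ($): row=0 col=15 char='r'
After 6 (b): row=0 col=12 char='s'
After 7 (j): row=1 col=12 char='o'
After 8 (l): row=1 col=12 char='o'
After 9 (w): row=2 col=0 char='s'
After 10 (l): row=2 col=1 char='a'

Answer: sand  tree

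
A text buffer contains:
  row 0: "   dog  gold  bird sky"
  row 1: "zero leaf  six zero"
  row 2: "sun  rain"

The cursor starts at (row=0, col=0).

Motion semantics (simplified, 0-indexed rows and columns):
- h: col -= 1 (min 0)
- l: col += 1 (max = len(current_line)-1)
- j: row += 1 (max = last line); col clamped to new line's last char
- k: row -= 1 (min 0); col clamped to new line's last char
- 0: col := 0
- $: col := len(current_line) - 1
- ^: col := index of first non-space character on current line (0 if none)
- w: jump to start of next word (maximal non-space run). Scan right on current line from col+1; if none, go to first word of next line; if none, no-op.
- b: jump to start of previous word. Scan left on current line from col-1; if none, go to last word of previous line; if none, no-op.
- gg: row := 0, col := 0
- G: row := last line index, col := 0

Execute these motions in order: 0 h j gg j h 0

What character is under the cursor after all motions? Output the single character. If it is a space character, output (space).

After 1 (0): row=0 col=0 char='_'
After 2 (h): row=0 col=0 char='_'
After 3 (j): row=1 col=0 char='z'
After 4 (gg): row=0 col=0 char='_'
After 5 (j): row=1 col=0 char='z'
After 6 (h): row=1 col=0 char='z'
After 7 (0): row=1 col=0 char='z'

Answer: z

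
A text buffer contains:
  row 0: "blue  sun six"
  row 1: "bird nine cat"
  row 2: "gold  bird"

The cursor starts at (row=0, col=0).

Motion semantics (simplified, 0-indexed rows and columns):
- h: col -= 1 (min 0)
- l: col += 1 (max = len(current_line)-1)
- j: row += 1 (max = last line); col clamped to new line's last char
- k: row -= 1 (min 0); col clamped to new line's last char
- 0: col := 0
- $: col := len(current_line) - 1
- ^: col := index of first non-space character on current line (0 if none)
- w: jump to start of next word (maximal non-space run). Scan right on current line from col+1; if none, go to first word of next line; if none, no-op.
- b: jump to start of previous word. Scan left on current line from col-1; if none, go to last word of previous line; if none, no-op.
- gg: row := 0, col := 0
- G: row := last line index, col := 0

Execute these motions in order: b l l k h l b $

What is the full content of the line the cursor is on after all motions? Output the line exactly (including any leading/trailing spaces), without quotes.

Answer: blue  sun six

Derivation:
After 1 (b): row=0 col=0 char='b'
After 2 (l): row=0 col=1 char='l'
After 3 (l): row=0 col=2 char='u'
After 4 (k): row=0 col=2 char='u'
After 5 (h): row=0 col=1 char='l'
After 6 (l): row=0 col=2 char='u'
After 7 (b): row=0 col=0 char='b'
After 8 ($): row=0 col=12 char='x'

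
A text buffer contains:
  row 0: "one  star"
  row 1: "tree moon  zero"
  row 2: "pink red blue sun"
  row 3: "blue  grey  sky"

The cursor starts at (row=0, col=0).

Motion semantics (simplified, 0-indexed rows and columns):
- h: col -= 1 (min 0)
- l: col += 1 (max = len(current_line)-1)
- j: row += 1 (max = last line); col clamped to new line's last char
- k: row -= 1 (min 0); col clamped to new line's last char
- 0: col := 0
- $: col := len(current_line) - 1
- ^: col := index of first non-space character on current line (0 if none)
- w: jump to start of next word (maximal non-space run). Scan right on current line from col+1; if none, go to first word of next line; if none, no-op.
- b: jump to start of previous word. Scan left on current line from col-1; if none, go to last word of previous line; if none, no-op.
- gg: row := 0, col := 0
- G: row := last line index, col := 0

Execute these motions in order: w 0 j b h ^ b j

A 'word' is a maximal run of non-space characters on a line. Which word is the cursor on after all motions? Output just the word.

Answer: tree

Derivation:
After 1 (w): row=0 col=5 char='s'
After 2 (0): row=0 col=0 char='o'
After 3 (j): row=1 col=0 char='t'
After 4 (b): row=0 col=5 char='s'
After 5 (h): row=0 col=4 char='_'
After 6 (^): row=0 col=0 char='o'
After 7 (b): row=0 col=0 char='o'
After 8 (j): row=1 col=0 char='t'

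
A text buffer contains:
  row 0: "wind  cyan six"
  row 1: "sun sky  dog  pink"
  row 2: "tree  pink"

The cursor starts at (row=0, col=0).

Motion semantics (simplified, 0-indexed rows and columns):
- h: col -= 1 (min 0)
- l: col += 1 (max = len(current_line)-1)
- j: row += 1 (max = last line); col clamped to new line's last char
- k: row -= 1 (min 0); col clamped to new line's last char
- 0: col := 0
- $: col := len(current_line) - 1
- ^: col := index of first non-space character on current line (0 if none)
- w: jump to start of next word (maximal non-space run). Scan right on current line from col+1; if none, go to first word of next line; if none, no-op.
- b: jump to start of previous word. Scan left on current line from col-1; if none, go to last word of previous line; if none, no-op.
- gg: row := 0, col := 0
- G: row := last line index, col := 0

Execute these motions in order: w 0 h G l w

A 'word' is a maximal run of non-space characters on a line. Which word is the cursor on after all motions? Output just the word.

After 1 (w): row=0 col=6 char='c'
After 2 (0): row=0 col=0 char='w'
After 3 (h): row=0 col=0 char='w'
After 4 (G): row=2 col=0 char='t'
After 5 (l): row=2 col=1 char='r'
After 6 (w): row=2 col=6 char='p'

Answer: pink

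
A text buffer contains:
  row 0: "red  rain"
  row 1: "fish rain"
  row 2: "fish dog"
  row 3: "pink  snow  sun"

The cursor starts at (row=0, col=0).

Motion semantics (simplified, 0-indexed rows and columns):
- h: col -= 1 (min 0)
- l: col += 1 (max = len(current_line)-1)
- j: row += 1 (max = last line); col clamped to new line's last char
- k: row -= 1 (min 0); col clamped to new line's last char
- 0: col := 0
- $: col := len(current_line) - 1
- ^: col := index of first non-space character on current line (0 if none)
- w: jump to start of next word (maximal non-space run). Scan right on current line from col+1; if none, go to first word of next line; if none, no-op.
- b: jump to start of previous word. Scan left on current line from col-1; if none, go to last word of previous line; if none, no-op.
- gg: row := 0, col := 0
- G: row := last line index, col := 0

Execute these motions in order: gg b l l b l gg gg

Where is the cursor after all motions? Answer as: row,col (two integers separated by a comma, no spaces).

After 1 (gg): row=0 col=0 char='r'
After 2 (b): row=0 col=0 char='r'
After 3 (l): row=0 col=1 char='e'
After 4 (l): row=0 col=2 char='d'
After 5 (b): row=0 col=0 char='r'
After 6 (l): row=0 col=1 char='e'
After 7 (gg): row=0 col=0 char='r'
After 8 (gg): row=0 col=0 char='r'

Answer: 0,0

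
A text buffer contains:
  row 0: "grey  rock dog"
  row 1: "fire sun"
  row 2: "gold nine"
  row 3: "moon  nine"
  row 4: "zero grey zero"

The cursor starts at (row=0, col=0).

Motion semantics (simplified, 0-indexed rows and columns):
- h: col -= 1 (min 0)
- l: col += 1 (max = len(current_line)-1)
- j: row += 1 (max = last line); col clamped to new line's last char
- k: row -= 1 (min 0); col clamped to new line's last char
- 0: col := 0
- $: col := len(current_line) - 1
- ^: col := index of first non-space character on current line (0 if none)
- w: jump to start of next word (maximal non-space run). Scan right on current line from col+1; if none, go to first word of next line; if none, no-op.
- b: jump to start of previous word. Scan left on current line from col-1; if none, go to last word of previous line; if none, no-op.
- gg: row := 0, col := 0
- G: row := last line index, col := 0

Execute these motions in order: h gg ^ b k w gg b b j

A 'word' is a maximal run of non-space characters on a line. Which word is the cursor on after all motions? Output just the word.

After 1 (h): row=0 col=0 char='g'
After 2 (gg): row=0 col=0 char='g'
After 3 (^): row=0 col=0 char='g'
After 4 (b): row=0 col=0 char='g'
After 5 (k): row=0 col=0 char='g'
After 6 (w): row=0 col=6 char='r'
After 7 (gg): row=0 col=0 char='g'
After 8 (b): row=0 col=0 char='g'
After 9 (b): row=0 col=0 char='g'
After 10 (j): row=1 col=0 char='f'

Answer: fire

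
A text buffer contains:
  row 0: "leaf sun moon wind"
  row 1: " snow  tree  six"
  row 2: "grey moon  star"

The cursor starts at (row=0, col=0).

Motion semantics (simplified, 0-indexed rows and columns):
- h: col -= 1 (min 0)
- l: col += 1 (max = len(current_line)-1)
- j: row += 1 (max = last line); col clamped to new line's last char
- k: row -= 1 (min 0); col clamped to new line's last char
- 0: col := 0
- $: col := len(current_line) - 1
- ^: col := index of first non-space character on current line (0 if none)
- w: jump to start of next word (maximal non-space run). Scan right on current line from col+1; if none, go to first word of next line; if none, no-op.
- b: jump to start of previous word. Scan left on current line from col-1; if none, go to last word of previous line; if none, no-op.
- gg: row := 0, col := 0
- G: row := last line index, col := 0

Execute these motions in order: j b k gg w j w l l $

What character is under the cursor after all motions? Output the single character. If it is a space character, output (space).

Answer: x

Derivation:
After 1 (j): row=1 col=0 char='_'
After 2 (b): row=0 col=14 char='w'
After 3 (k): row=0 col=14 char='w'
After 4 (gg): row=0 col=0 char='l'
After 5 (w): row=0 col=5 char='s'
After 6 (j): row=1 col=5 char='_'
After 7 (w): row=1 col=7 char='t'
After 8 (l): row=1 col=8 char='r'
After 9 (l): row=1 col=9 char='e'
After 10 ($): row=1 col=15 char='x'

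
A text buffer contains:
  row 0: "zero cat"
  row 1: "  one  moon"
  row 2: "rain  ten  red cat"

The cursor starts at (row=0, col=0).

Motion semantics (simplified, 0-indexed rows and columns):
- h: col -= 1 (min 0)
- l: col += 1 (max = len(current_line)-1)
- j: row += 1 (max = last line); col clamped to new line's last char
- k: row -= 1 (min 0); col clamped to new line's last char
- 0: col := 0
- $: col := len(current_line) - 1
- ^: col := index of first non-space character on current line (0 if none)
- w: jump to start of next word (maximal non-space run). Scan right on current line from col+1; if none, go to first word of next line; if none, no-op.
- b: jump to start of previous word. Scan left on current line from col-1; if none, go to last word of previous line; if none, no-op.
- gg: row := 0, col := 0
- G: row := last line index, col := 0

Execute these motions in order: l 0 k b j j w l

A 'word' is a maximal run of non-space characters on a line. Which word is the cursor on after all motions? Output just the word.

Answer: ten

Derivation:
After 1 (l): row=0 col=1 char='e'
After 2 (0): row=0 col=0 char='z'
After 3 (k): row=0 col=0 char='z'
After 4 (b): row=0 col=0 char='z'
After 5 (j): row=1 col=0 char='_'
After 6 (j): row=2 col=0 char='r'
After 7 (w): row=2 col=6 char='t'
After 8 (l): row=2 col=7 char='e'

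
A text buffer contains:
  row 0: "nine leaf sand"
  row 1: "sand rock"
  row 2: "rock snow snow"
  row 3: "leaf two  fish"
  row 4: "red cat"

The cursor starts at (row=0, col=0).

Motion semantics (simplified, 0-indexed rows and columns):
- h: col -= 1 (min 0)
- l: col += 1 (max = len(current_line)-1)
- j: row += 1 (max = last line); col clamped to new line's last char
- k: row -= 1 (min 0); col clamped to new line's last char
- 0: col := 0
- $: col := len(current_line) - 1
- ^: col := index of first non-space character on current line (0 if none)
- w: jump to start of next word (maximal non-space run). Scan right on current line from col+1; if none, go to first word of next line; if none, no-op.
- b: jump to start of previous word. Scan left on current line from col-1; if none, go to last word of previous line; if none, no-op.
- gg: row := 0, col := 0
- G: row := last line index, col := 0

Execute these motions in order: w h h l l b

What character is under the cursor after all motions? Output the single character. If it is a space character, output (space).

After 1 (w): row=0 col=5 char='l'
After 2 (h): row=0 col=4 char='_'
After 3 (h): row=0 col=3 char='e'
After 4 (l): row=0 col=4 char='_'
After 5 (l): row=0 col=5 char='l'
After 6 (b): row=0 col=0 char='n'

Answer: n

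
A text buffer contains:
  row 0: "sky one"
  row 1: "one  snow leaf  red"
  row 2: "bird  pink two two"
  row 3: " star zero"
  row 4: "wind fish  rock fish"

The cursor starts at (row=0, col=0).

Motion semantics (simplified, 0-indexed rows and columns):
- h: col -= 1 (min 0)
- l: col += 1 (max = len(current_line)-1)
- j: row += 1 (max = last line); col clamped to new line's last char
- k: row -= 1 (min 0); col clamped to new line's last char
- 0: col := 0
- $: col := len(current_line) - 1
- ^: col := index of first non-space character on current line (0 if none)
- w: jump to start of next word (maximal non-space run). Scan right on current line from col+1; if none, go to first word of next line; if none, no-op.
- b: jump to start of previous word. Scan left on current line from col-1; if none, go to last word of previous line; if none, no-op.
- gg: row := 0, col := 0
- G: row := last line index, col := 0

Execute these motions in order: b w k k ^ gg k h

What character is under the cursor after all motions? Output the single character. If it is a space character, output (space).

Answer: s

Derivation:
After 1 (b): row=0 col=0 char='s'
After 2 (w): row=0 col=4 char='o'
After 3 (k): row=0 col=4 char='o'
After 4 (k): row=0 col=4 char='o'
After 5 (^): row=0 col=0 char='s'
After 6 (gg): row=0 col=0 char='s'
After 7 (k): row=0 col=0 char='s'
After 8 (h): row=0 col=0 char='s'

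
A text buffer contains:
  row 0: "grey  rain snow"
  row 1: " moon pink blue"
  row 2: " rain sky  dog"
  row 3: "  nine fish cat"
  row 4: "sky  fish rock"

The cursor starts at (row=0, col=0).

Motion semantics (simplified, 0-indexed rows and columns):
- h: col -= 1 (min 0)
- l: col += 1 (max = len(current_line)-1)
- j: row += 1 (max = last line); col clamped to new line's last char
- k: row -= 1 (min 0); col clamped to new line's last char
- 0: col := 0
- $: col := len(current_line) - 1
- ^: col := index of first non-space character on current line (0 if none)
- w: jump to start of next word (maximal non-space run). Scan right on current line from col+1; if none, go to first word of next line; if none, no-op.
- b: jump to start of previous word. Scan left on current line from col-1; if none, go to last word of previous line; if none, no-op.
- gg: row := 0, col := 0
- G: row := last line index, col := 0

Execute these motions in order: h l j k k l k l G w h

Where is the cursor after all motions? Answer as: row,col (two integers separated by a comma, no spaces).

Answer: 4,4

Derivation:
After 1 (h): row=0 col=0 char='g'
After 2 (l): row=0 col=1 char='r'
After 3 (j): row=1 col=1 char='m'
After 4 (k): row=0 col=1 char='r'
After 5 (k): row=0 col=1 char='r'
After 6 (l): row=0 col=2 char='e'
After 7 (k): row=0 col=2 char='e'
After 8 (l): row=0 col=3 char='y'
After 9 (G): row=4 col=0 char='s'
After 10 (w): row=4 col=5 char='f'
After 11 (h): row=4 col=4 char='_'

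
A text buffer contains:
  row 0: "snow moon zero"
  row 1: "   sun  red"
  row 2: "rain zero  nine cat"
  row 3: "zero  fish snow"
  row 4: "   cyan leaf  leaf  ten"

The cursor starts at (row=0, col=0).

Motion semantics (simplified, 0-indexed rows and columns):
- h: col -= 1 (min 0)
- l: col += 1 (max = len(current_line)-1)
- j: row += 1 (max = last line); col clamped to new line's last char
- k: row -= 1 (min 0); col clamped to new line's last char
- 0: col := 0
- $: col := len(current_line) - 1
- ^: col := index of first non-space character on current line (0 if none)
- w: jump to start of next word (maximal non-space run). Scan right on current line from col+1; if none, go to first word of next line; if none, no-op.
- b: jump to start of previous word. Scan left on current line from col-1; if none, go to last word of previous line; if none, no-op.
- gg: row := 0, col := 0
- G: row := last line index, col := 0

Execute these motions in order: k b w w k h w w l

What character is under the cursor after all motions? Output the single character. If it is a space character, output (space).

Answer: u

Derivation:
After 1 (k): row=0 col=0 char='s'
After 2 (b): row=0 col=0 char='s'
After 3 (w): row=0 col=5 char='m'
After 4 (w): row=0 col=10 char='z'
After 5 (k): row=0 col=10 char='z'
After 6 (h): row=0 col=9 char='_'
After 7 (w): row=0 col=10 char='z'
After 8 (w): row=1 col=3 char='s'
After 9 (l): row=1 col=4 char='u'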